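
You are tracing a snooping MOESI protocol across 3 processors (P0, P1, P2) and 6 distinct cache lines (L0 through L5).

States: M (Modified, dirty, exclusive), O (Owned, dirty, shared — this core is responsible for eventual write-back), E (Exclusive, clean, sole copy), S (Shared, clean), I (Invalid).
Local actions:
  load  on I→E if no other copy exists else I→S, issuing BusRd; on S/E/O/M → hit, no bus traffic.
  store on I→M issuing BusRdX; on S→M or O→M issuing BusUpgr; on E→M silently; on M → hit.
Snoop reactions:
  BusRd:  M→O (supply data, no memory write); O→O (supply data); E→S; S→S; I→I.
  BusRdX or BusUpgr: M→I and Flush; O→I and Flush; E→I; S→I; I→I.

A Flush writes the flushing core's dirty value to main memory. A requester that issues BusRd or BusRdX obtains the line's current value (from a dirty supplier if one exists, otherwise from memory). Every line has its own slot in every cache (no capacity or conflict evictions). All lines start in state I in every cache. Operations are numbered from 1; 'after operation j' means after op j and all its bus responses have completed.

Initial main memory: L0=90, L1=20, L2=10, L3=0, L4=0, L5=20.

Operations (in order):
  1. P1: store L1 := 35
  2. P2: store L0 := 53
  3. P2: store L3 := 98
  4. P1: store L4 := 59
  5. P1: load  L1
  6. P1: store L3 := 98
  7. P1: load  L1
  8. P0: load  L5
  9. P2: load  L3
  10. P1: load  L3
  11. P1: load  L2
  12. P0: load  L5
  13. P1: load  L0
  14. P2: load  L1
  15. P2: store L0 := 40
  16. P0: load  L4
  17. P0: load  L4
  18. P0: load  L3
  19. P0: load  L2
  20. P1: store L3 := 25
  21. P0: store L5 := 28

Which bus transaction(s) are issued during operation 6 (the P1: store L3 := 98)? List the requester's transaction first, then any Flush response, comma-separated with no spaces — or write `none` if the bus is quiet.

bus = BusRdX,Flush

  op1 P1: store L1 := 35 → I/M/I on L1; bus BusRdX; mem=20
  op2 P2: store L0 := 53 → I/I/M on L0; bus BusRdX; mem=90
  op3 P2: store L3 := 98 → I/I/M on L3; bus BusRdX; mem=0
  op4 P1: store L4 := 59 → I/M/I on L4; bus BusRdX; mem=0
  op5 P1: load  L1 → I/M/I on L1; bus (none); mem=20
  op6 P1: store L3 := 98 → I/M/I on L3; bus BusRdX Flush; mem=98
  op7 P1: load  L1 → I/M/I on L1; bus (none); mem=20
  op8 P0: load  L5 → E/I/I on L5; bus BusRd; mem=20
  op9 P2: load  L3 → I/O/S on L3; bus BusRd; mem=98
  op10 P1: load  L3 → I/O/S on L3; bus (none); mem=98
  op11 P1: load  L2 → I/E/I on L2; bus BusRd; mem=10
  op12 P0: load  L5 → E/I/I on L5; bus (none); mem=20
  op13 P1: load  L0 → I/S/O on L0; bus BusRd; mem=90
  op14 P2: load  L1 → I/O/S on L1; bus BusRd; mem=20
  op15 P2: store L0 := 40 → I/I/M on L0; bus BusUpgr; mem=90
  op16 P0: load  L4 → S/O/I on L4; bus BusRd; mem=0
  op17 P0: load  L4 → S/O/I on L4; bus (none); mem=0
  op18 P0: load  L3 → S/O/S on L3; bus BusRd; mem=98
  op19 P0: load  L2 → S/S/I on L2; bus BusRd; mem=10
  op20 P1: store L3 := 25 → I/M/I on L3; bus BusUpgr; mem=98
  op21 P0: store L5 := 28 → M/I/I on L5; bus (none); mem=20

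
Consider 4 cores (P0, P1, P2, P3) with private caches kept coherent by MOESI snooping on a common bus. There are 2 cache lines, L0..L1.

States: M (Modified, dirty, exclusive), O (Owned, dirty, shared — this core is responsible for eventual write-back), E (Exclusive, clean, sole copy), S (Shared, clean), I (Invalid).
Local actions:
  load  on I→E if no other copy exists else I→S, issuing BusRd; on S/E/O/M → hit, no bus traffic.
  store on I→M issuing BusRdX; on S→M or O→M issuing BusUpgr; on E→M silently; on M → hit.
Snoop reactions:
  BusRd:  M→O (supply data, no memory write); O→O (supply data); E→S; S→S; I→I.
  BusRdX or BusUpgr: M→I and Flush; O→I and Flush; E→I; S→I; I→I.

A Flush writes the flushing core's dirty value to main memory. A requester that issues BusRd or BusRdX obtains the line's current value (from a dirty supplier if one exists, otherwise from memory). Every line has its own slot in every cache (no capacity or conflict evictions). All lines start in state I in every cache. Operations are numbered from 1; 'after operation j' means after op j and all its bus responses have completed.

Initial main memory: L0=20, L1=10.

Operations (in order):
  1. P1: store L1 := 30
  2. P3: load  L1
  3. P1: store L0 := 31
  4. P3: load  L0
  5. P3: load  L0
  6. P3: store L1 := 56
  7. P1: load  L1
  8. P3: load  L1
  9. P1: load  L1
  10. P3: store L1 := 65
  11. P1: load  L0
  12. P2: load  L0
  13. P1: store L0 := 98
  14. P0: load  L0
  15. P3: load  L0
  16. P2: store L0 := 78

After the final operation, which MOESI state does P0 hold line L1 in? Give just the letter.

[1] P1: store L1 := 30 | P0:I, P1:M(30), P2:I, P3:I | bus: BusRdX
[2] P3: load  L1 | P0:I, P1:O(30), P2:I, P3:S(30) | bus: BusRd
[3] P1: store L0 := 31 | P0:I, P1:M(31), P2:I, P3:I | bus: BusRdX
[4] P3: load  L0 | P0:I, P1:O(31), P2:I, P3:S(31) | bus: BusRd
[5] P3: load  L0 | P0:I, P1:O(31), P2:I, P3:S(31) | bus: none
[6] P3: store L1 := 56 | P0:I, P1:I, P2:I, P3:M(56) | bus: BusUpgr,Flush
[7] P1: load  L1 | P0:I, P1:S(56), P2:I, P3:O(56) | bus: BusRd
[8] P3: load  L1 | P0:I, P1:S(56), P2:I, P3:O(56) | bus: none
[9] P1: load  L1 | P0:I, P1:S(56), P2:I, P3:O(56) | bus: none
[10] P3: store L1 := 65 | P0:I, P1:I, P2:I, P3:M(65) | bus: BusUpgr
[11] P1: load  L0 | P0:I, P1:O(31), P2:I, P3:S(31) | bus: none
[12] P2: load  L0 | P0:I, P1:O(31), P2:S(31), P3:S(31) | bus: BusRd
[13] P1: store L0 := 98 | P0:I, P1:M(98), P2:I, P3:I | bus: BusUpgr
[14] P0: load  L0 | P0:S(98), P1:O(98), P2:I, P3:I | bus: BusRd
[15] P3: load  L0 | P0:S(98), P1:O(98), P2:I, P3:S(98) | bus: BusRd
[16] P2: store L0 := 78 | P0:I, P1:I, P2:M(78), P3:I | bus: BusRdX,Flush

state = I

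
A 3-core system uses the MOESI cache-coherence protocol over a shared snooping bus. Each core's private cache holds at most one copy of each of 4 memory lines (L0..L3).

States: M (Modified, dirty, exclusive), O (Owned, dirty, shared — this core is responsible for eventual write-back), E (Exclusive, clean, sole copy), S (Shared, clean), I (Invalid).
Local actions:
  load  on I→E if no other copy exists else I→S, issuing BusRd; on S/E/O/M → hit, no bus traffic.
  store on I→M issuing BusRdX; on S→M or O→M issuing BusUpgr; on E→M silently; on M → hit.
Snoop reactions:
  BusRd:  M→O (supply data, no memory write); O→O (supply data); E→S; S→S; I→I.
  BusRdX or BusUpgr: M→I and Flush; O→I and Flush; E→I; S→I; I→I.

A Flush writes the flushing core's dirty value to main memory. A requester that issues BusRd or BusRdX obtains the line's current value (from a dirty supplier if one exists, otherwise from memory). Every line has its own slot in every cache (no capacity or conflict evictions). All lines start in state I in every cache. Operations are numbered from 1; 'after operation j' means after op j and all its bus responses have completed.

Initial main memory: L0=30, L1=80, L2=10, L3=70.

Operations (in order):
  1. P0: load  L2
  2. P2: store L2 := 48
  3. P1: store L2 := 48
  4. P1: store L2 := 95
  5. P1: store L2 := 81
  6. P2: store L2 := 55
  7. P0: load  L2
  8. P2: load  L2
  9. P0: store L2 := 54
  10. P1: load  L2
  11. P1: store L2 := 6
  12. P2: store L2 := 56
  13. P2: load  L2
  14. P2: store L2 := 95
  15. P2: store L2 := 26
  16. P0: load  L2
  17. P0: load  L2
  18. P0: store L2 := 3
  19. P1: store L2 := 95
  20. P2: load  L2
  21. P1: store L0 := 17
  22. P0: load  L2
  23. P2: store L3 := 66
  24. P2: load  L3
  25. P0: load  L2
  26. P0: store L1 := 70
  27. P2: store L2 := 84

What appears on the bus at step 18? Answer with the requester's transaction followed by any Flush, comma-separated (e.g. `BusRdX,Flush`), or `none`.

bus = BusUpgr,Flush

step 1: P0: load  L2  ⟶  EII  (L2)  txn=BusRd  M[L2]=10
step 2: P2: store L2 := 48  ⟶  IIM  (L2)  txn=BusRdX  M[L2]=10
step 3: P1: store L2 := 48  ⟶  IMI  (L2)  txn=BusRdX+Flush  M[L2]=48
step 4: P1: store L2 := 95  ⟶  IMI  (L2)  txn=∅  M[L2]=48
step 5: P1: store L2 := 81  ⟶  IMI  (L2)  txn=∅  M[L2]=48
step 6: P2: store L2 := 55  ⟶  IIM  (L2)  txn=BusRdX+Flush  M[L2]=81
step 7: P0: load  L2  ⟶  SIO  (L2)  txn=BusRd  M[L2]=81
step 8: P2: load  L2  ⟶  SIO  (L2)  txn=∅  M[L2]=81
step 9: P0: store L2 := 54  ⟶  MII  (L2)  txn=BusUpgr+Flush  M[L2]=55
step 10: P1: load  L2  ⟶  OSI  (L2)  txn=BusRd  M[L2]=55
step 11: P1: store L2 := 6  ⟶  IMI  (L2)  txn=BusUpgr+Flush  M[L2]=54
step 12: P2: store L2 := 56  ⟶  IIM  (L2)  txn=BusRdX+Flush  M[L2]=6
step 13: P2: load  L2  ⟶  IIM  (L2)  txn=∅  M[L2]=6
step 14: P2: store L2 := 95  ⟶  IIM  (L2)  txn=∅  M[L2]=6
step 15: P2: store L2 := 26  ⟶  IIM  (L2)  txn=∅  M[L2]=6
step 16: P0: load  L2  ⟶  SIO  (L2)  txn=BusRd  M[L2]=6
step 17: P0: load  L2  ⟶  SIO  (L2)  txn=∅  M[L2]=6
step 18: P0: store L2 := 3  ⟶  MII  (L2)  txn=BusUpgr+Flush  M[L2]=26
step 19: P1: store L2 := 95  ⟶  IMI  (L2)  txn=BusRdX+Flush  M[L2]=3
step 20: P2: load  L2  ⟶  IOS  (L2)  txn=BusRd  M[L2]=3
step 21: P1: store L0 := 17  ⟶  IMI  (L0)  txn=BusRdX  M[L0]=30
step 22: P0: load  L2  ⟶  SOS  (L2)  txn=BusRd  M[L2]=3
step 23: P2: store L3 := 66  ⟶  IIM  (L3)  txn=BusRdX  M[L3]=70
step 24: P2: load  L3  ⟶  IIM  (L3)  txn=∅  M[L3]=70
step 25: P0: load  L2  ⟶  SOS  (L2)  txn=∅  M[L2]=3
step 26: P0: store L1 := 70  ⟶  MII  (L1)  txn=BusRdX  M[L1]=80
step 27: P2: store L2 := 84  ⟶  IIM  (L2)  txn=BusUpgr+Flush  M[L2]=95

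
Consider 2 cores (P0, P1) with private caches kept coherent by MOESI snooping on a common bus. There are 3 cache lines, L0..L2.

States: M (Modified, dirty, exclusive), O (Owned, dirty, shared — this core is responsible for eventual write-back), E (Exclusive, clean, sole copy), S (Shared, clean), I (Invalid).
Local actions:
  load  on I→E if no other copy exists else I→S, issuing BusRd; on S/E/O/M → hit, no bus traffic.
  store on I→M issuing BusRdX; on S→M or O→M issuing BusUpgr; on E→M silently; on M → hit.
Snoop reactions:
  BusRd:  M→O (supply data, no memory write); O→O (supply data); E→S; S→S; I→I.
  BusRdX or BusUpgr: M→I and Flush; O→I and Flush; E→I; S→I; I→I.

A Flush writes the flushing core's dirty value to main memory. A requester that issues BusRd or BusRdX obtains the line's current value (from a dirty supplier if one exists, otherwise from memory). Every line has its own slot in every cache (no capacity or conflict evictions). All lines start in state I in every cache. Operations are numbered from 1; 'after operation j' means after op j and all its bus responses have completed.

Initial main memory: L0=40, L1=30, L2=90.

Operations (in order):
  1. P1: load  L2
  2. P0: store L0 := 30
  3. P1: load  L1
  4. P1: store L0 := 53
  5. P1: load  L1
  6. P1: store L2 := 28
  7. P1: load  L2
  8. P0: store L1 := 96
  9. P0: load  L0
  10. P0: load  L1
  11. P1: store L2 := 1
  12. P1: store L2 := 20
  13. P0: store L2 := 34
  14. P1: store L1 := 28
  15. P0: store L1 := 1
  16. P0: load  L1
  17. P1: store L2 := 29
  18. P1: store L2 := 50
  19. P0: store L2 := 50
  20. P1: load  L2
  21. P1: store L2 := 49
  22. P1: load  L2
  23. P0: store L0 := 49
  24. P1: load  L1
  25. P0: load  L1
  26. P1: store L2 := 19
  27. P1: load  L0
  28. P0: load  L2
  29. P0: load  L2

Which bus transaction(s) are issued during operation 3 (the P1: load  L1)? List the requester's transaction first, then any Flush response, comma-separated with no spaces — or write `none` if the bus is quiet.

bus = BusRd

[1] P1: load  L2 | P0:I, P1:E(90) | bus: BusRd
[2] P0: store L0 := 30 | P0:M(30), P1:I | bus: BusRdX
[3] P1: load  L1 | P0:I, P1:E(30) | bus: BusRd
[4] P1: store L0 := 53 | P0:I, P1:M(53) | bus: BusRdX,Flush
[5] P1: load  L1 | P0:I, P1:E(30) | bus: none
[6] P1: store L2 := 28 | P0:I, P1:M(28) | bus: none
[7] P1: load  L2 | P0:I, P1:M(28) | bus: none
[8] P0: store L1 := 96 | P0:M(96), P1:I | bus: BusRdX
[9] P0: load  L0 | P0:S(53), P1:O(53) | bus: BusRd
[10] P0: load  L1 | P0:M(96), P1:I | bus: none
[11] P1: store L2 := 1 | P0:I, P1:M(1) | bus: none
[12] P1: store L2 := 20 | P0:I, P1:M(20) | bus: none
[13] P0: store L2 := 34 | P0:M(34), P1:I | bus: BusRdX,Flush
[14] P1: store L1 := 28 | P0:I, P1:M(28) | bus: BusRdX,Flush
[15] P0: store L1 := 1 | P0:M(1), P1:I | bus: BusRdX,Flush
[16] P0: load  L1 | P0:M(1), P1:I | bus: none
[17] P1: store L2 := 29 | P0:I, P1:M(29) | bus: BusRdX,Flush
[18] P1: store L2 := 50 | P0:I, P1:M(50) | bus: none
[19] P0: store L2 := 50 | P0:M(50), P1:I | bus: BusRdX,Flush
[20] P1: load  L2 | P0:O(50), P1:S(50) | bus: BusRd
[21] P1: store L2 := 49 | P0:I, P1:M(49) | bus: BusUpgr,Flush
[22] P1: load  L2 | P0:I, P1:M(49) | bus: none
[23] P0: store L0 := 49 | P0:M(49), P1:I | bus: BusUpgr,Flush
[24] P1: load  L1 | P0:O(1), P1:S(1) | bus: BusRd
[25] P0: load  L1 | P0:O(1), P1:S(1) | bus: none
[26] P1: store L2 := 19 | P0:I, P1:M(19) | bus: none
[27] P1: load  L0 | P0:O(49), P1:S(49) | bus: BusRd
[28] P0: load  L2 | P0:S(19), P1:O(19) | bus: BusRd
[29] P0: load  L2 | P0:S(19), P1:O(19) | bus: none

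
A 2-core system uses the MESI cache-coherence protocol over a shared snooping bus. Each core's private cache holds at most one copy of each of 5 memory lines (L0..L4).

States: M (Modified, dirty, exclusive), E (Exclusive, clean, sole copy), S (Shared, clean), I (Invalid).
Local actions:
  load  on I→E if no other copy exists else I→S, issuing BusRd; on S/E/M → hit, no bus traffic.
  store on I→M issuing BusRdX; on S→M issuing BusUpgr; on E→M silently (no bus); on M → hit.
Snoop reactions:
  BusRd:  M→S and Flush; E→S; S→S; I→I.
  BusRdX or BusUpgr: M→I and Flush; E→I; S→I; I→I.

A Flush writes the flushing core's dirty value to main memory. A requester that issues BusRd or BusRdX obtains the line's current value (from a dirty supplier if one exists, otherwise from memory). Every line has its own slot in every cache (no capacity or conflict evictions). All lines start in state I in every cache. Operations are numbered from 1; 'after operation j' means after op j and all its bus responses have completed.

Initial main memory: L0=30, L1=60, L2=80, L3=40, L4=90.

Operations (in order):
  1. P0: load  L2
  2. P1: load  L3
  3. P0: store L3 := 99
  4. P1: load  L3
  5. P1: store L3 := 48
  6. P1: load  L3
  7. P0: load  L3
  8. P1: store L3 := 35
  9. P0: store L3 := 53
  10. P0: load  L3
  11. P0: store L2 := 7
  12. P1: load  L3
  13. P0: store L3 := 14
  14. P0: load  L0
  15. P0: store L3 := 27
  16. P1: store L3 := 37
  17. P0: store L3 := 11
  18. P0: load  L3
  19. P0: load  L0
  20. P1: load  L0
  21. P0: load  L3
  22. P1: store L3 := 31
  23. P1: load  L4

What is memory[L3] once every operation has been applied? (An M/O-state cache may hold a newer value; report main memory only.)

[1] P0: load  L2 | P0:E(80), P1:I | bus: BusRd
[2] P1: load  L3 | P0:I, P1:E(40) | bus: BusRd
[3] P0: store L3 := 99 | P0:M(99), P1:I | bus: BusRdX
[4] P1: load  L3 | P0:S(99), P1:S(99) | bus: BusRd,Flush
[5] P1: store L3 := 48 | P0:I, P1:M(48) | bus: BusUpgr
[6] P1: load  L3 | P0:I, P1:M(48) | bus: none
[7] P0: load  L3 | P0:S(48), P1:S(48) | bus: BusRd,Flush
[8] P1: store L3 := 35 | P0:I, P1:M(35) | bus: BusUpgr
[9] P0: store L3 := 53 | P0:M(53), P1:I | bus: BusRdX,Flush
[10] P0: load  L3 | P0:M(53), P1:I | bus: none
[11] P0: store L2 := 7 | P0:M(7), P1:I | bus: none
[12] P1: load  L3 | P0:S(53), P1:S(53) | bus: BusRd,Flush
[13] P0: store L3 := 14 | P0:M(14), P1:I | bus: BusUpgr
[14] P0: load  L0 | P0:E(30), P1:I | bus: BusRd
[15] P0: store L3 := 27 | P0:M(27), P1:I | bus: none
[16] P1: store L3 := 37 | P0:I, P1:M(37) | bus: BusRdX,Flush
[17] P0: store L3 := 11 | P0:M(11), P1:I | bus: BusRdX,Flush
[18] P0: load  L3 | P0:M(11), P1:I | bus: none
[19] P0: load  L0 | P0:E(30), P1:I | bus: none
[20] P1: load  L0 | P0:S(30), P1:S(30) | bus: BusRd
[21] P0: load  L3 | P0:M(11), P1:I | bus: none
[22] P1: store L3 := 31 | P0:I, P1:M(31) | bus: BusRdX,Flush
[23] P1: load  L4 | P0:I, P1:E(90) | bus: BusRd

memory[L3] = 11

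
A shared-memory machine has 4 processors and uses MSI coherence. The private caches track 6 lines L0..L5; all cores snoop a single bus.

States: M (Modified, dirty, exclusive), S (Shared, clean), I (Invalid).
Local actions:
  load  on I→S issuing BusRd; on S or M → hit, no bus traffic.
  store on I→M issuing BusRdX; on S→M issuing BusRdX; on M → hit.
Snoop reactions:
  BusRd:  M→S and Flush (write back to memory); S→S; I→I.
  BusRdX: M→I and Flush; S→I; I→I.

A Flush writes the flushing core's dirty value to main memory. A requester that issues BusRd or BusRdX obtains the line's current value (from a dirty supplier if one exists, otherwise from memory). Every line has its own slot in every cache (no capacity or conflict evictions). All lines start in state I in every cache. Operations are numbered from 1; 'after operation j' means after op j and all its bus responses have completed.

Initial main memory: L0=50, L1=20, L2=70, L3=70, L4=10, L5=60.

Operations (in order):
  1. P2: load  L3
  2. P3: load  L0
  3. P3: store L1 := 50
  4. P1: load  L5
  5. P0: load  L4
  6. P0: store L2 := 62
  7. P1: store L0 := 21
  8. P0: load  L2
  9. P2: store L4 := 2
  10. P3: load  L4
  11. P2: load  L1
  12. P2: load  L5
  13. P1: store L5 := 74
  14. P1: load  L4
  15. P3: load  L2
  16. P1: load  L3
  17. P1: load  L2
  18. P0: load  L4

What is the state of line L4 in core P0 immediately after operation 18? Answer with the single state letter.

[1] P2: load  L3 | P0:I, P1:I, P2:S(70), P3:I | bus: BusRd
[2] P3: load  L0 | P0:I, P1:I, P2:I, P3:S(50) | bus: BusRd
[3] P3: store L1 := 50 | P0:I, P1:I, P2:I, P3:M(50) | bus: BusRdX
[4] P1: load  L5 | P0:I, P1:S(60), P2:I, P3:I | bus: BusRd
[5] P0: load  L4 | P0:S(10), P1:I, P2:I, P3:I | bus: BusRd
[6] P0: store L2 := 62 | P0:M(62), P1:I, P2:I, P3:I | bus: BusRdX
[7] P1: store L0 := 21 | P0:I, P1:M(21), P2:I, P3:I | bus: BusRdX
[8] P0: load  L2 | P0:M(62), P1:I, P2:I, P3:I | bus: none
[9] P2: store L4 := 2 | P0:I, P1:I, P2:M(2), P3:I | bus: BusRdX
[10] P3: load  L4 | P0:I, P1:I, P2:S(2), P3:S(2) | bus: BusRd,Flush
[11] P2: load  L1 | P0:I, P1:I, P2:S(50), P3:S(50) | bus: BusRd,Flush
[12] P2: load  L5 | P0:I, P1:S(60), P2:S(60), P3:I | bus: BusRd
[13] P1: store L5 := 74 | P0:I, P1:M(74), P2:I, P3:I | bus: BusRdX
[14] P1: load  L4 | P0:I, P1:S(2), P2:S(2), P3:S(2) | bus: BusRd
[15] P3: load  L2 | P0:S(62), P1:I, P2:I, P3:S(62) | bus: BusRd,Flush
[16] P1: load  L3 | P0:I, P1:S(70), P2:S(70), P3:I | bus: BusRd
[17] P1: load  L2 | P0:S(62), P1:S(62), P2:I, P3:S(62) | bus: BusRd
[18] P0: load  L4 | P0:S(2), P1:S(2), P2:S(2), P3:S(2) | bus: BusRd

state = S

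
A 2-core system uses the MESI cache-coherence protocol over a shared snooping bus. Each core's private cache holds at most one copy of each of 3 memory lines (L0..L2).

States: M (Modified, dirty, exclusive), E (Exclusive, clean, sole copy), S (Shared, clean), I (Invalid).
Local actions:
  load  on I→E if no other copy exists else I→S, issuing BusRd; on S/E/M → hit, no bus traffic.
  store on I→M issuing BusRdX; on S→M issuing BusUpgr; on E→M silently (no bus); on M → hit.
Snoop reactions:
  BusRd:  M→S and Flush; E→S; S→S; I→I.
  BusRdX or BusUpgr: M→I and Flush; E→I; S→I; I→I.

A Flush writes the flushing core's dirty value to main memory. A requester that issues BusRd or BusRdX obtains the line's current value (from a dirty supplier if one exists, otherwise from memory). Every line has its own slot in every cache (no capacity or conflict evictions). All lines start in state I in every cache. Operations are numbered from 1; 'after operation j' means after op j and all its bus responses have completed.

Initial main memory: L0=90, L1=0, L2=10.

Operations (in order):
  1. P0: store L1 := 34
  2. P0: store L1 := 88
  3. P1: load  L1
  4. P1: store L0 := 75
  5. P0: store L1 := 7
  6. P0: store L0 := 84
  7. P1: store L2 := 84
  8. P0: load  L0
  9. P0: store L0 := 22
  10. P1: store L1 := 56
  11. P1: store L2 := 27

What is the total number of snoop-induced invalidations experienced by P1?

invalidations = 2

step 1: P0: store L1 := 34  ⟶  MI  (L1)  txn=BusRdX  M[L1]=0
step 2: P0: store L1 := 88  ⟶  MI  (L1)  txn=∅  M[L1]=0
step 3: P1: load  L1  ⟶  SS  (L1)  txn=BusRd+Flush  M[L1]=88
step 4: P1: store L0 := 75  ⟶  IM  (L0)  txn=BusRdX  M[L0]=90
step 5: P0: store L1 := 7  ⟶  MI  (L1)  txn=BusUpgr  M[L1]=88
step 6: P0: store L0 := 84  ⟶  MI  (L0)  txn=BusRdX+Flush  M[L0]=75
step 7: P1: store L2 := 84  ⟶  IM  (L2)  txn=BusRdX  M[L2]=10
step 8: P0: load  L0  ⟶  MI  (L0)  txn=∅  M[L0]=75
step 9: P0: store L0 := 22  ⟶  MI  (L0)  txn=∅  M[L0]=75
step 10: P1: store L1 := 56  ⟶  IM  (L1)  txn=BusRdX+Flush  M[L1]=7
step 11: P1: store L2 := 27  ⟶  IM  (L2)  txn=∅  M[L2]=10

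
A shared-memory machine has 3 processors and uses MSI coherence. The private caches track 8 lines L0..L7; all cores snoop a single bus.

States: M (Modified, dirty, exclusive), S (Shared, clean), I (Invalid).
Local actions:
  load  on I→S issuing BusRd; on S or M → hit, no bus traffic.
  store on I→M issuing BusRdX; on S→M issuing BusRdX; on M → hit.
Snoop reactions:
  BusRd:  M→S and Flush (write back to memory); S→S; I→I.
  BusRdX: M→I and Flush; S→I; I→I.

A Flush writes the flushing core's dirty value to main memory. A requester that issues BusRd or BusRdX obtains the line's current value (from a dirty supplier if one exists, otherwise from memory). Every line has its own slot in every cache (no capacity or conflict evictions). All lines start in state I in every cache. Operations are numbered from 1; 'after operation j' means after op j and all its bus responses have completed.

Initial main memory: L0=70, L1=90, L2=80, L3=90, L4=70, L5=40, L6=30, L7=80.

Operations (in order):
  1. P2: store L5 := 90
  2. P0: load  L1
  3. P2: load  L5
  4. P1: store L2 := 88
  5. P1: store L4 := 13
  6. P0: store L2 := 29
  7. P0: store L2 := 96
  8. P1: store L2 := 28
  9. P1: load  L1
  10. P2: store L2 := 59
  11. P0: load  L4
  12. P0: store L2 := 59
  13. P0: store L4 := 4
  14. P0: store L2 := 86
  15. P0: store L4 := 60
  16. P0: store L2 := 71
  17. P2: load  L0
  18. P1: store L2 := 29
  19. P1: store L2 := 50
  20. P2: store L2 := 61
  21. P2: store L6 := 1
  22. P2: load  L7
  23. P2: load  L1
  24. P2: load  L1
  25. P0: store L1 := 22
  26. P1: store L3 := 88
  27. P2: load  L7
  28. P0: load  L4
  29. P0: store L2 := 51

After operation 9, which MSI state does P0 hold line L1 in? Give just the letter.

  op1 P2: store L5 := 90 → I/I/M on L5; bus BusRdX; mem=40
  op2 P0: load  L1 → S/I/I on L1; bus BusRd; mem=90
  op3 P2: load  L5 → I/I/M on L5; bus (none); mem=40
  op4 P1: store L2 := 88 → I/M/I on L2; bus BusRdX; mem=80
  op5 P1: store L4 := 13 → I/M/I on L4; bus BusRdX; mem=70
  op6 P0: store L2 := 29 → M/I/I on L2; bus BusRdX Flush; mem=88
  op7 P0: store L2 := 96 → M/I/I on L2; bus (none); mem=88
  op8 P1: store L2 := 28 → I/M/I on L2; bus BusRdX Flush; mem=96
  op9 P1: load  L1 → S/S/I on L1; bus BusRd; mem=90
  op10 P2: store L2 := 59 → I/I/M on L2; bus BusRdX Flush; mem=28
  op11 P0: load  L4 → S/S/I on L4; bus BusRd Flush; mem=13
  op12 P0: store L2 := 59 → M/I/I on L2; bus BusRdX Flush; mem=59
  op13 P0: store L4 := 4 → M/I/I on L4; bus BusRdX; mem=13
  op14 P0: store L2 := 86 → M/I/I on L2; bus (none); mem=59
  op15 P0: store L4 := 60 → M/I/I on L4; bus (none); mem=13
  op16 P0: store L2 := 71 → M/I/I on L2; bus (none); mem=59
  op17 P2: load  L0 → I/I/S on L0; bus BusRd; mem=70
  op18 P1: store L2 := 29 → I/M/I on L2; bus BusRdX Flush; mem=71
  op19 P1: store L2 := 50 → I/M/I on L2; bus (none); mem=71
  op20 P2: store L2 := 61 → I/I/M on L2; bus BusRdX Flush; mem=50
  op21 P2: store L6 := 1 → I/I/M on L6; bus BusRdX; mem=30
  op22 P2: load  L7 → I/I/S on L7; bus BusRd; mem=80
  op23 P2: load  L1 → S/S/S on L1; bus BusRd; mem=90
  op24 P2: load  L1 → S/S/S on L1; bus (none); mem=90
  op25 P0: store L1 := 22 → M/I/I on L1; bus BusRdX; mem=90
  op26 P1: store L3 := 88 → I/M/I on L3; bus BusRdX; mem=90
  op27 P2: load  L7 → I/I/S on L7; bus (none); mem=80
  op28 P0: load  L4 → M/I/I on L4; bus (none); mem=13
  op29 P0: store L2 := 51 → M/I/I on L2; bus BusRdX Flush; mem=61

state = S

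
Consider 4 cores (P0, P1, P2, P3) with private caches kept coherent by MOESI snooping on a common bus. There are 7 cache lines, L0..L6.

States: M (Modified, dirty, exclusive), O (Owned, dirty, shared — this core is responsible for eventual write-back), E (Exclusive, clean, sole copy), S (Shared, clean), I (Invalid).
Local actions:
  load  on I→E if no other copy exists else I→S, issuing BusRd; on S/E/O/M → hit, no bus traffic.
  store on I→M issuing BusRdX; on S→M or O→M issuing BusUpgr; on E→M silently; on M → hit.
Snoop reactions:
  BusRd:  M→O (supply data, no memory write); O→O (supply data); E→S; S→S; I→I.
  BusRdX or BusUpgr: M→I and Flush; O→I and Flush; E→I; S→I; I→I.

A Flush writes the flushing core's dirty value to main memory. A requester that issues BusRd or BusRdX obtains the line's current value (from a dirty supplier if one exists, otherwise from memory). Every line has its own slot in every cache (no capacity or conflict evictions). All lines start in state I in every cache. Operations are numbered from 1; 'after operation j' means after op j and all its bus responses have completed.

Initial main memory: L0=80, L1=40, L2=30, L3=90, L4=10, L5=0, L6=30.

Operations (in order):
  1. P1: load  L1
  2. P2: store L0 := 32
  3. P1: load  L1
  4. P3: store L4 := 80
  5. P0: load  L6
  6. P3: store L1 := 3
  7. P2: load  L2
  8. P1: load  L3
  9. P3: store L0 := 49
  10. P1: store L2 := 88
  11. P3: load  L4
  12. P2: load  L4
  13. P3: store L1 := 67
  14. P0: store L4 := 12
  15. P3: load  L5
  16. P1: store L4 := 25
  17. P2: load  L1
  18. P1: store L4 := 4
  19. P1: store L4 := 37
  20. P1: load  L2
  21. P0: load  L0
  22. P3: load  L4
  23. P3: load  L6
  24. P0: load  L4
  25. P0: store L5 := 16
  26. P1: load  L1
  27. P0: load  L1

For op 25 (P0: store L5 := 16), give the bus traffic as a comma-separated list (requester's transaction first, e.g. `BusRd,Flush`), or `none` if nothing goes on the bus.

[1] P1: load  L1 | P0:I, P1:E(40), P2:I, P3:I | bus: BusRd
[2] P2: store L0 := 32 | P0:I, P1:I, P2:M(32), P3:I | bus: BusRdX
[3] P1: load  L1 | P0:I, P1:E(40), P2:I, P3:I | bus: none
[4] P3: store L4 := 80 | P0:I, P1:I, P2:I, P3:M(80) | bus: BusRdX
[5] P0: load  L6 | P0:E(30), P1:I, P2:I, P3:I | bus: BusRd
[6] P3: store L1 := 3 | P0:I, P1:I, P2:I, P3:M(3) | bus: BusRdX
[7] P2: load  L2 | P0:I, P1:I, P2:E(30), P3:I | bus: BusRd
[8] P1: load  L3 | P0:I, P1:E(90), P2:I, P3:I | bus: BusRd
[9] P3: store L0 := 49 | P0:I, P1:I, P2:I, P3:M(49) | bus: BusRdX,Flush
[10] P1: store L2 := 88 | P0:I, P1:M(88), P2:I, P3:I | bus: BusRdX
[11] P3: load  L4 | P0:I, P1:I, P2:I, P3:M(80) | bus: none
[12] P2: load  L4 | P0:I, P1:I, P2:S(80), P3:O(80) | bus: BusRd
[13] P3: store L1 := 67 | P0:I, P1:I, P2:I, P3:M(67) | bus: none
[14] P0: store L4 := 12 | P0:M(12), P1:I, P2:I, P3:I | bus: BusRdX,Flush
[15] P3: load  L5 | P0:I, P1:I, P2:I, P3:E(0) | bus: BusRd
[16] P1: store L4 := 25 | P0:I, P1:M(25), P2:I, P3:I | bus: BusRdX,Flush
[17] P2: load  L1 | P0:I, P1:I, P2:S(67), P3:O(67) | bus: BusRd
[18] P1: store L4 := 4 | P0:I, P1:M(4), P2:I, P3:I | bus: none
[19] P1: store L4 := 37 | P0:I, P1:M(37), P2:I, P3:I | bus: none
[20] P1: load  L2 | P0:I, P1:M(88), P2:I, P3:I | bus: none
[21] P0: load  L0 | P0:S(49), P1:I, P2:I, P3:O(49) | bus: BusRd
[22] P3: load  L4 | P0:I, P1:O(37), P2:I, P3:S(37) | bus: BusRd
[23] P3: load  L6 | P0:S(30), P1:I, P2:I, P3:S(30) | bus: BusRd
[24] P0: load  L4 | P0:S(37), P1:O(37), P2:I, P3:S(37) | bus: BusRd
[25] P0: store L5 := 16 | P0:M(16), P1:I, P2:I, P3:I | bus: BusRdX
[26] P1: load  L1 | P0:I, P1:S(67), P2:S(67), P3:O(67) | bus: BusRd
[27] P0: load  L1 | P0:S(67), P1:S(67), P2:S(67), P3:O(67) | bus: BusRd

bus = BusRdX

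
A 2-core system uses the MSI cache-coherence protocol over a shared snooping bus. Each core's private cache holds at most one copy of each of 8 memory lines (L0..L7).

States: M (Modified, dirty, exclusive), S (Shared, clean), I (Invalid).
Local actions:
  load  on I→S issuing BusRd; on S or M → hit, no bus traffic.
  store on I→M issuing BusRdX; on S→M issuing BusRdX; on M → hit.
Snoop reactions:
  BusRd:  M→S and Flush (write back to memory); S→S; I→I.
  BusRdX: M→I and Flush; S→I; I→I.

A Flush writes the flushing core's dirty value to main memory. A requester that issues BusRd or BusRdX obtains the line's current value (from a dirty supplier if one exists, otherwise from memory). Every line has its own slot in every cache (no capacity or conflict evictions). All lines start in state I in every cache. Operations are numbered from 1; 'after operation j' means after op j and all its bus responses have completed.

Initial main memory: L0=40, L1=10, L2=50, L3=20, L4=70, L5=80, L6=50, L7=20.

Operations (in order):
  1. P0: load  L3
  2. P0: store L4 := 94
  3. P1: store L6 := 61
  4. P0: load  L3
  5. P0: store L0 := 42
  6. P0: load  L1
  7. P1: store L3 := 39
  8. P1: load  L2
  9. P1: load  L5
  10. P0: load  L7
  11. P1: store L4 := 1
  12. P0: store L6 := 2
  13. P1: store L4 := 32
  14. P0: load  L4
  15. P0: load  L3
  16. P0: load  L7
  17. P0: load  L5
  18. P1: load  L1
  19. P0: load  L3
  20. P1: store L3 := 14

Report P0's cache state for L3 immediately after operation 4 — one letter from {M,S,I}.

  op1 P0: load  L3 → S/I on L3; bus BusRd; mem=20
  op2 P0: store L4 := 94 → M/I on L4; bus BusRdX; mem=70
  op3 P1: store L6 := 61 → I/M on L6; bus BusRdX; mem=50
  op4 P0: load  L3 → S/I on L3; bus (none); mem=20
  op5 P0: store L0 := 42 → M/I on L0; bus BusRdX; mem=40
  op6 P0: load  L1 → S/I on L1; bus BusRd; mem=10
  op7 P1: store L3 := 39 → I/M on L3; bus BusRdX; mem=20
  op8 P1: load  L2 → I/S on L2; bus BusRd; mem=50
  op9 P1: load  L5 → I/S on L5; bus BusRd; mem=80
  op10 P0: load  L7 → S/I on L7; bus BusRd; mem=20
  op11 P1: store L4 := 1 → I/M on L4; bus BusRdX Flush; mem=94
  op12 P0: store L6 := 2 → M/I on L6; bus BusRdX Flush; mem=61
  op13 P1: store L4 := 32 → I/M on L4; bus (none); mem=94
  op14 P0: load  L4 → S/S on L4; bus BusRd Flush; mem=32
  op15 P0: load  L3 → S/S on L3; bus BusRd Flush; mem=39
  op16 P0: load  L7 → S/I on L7; bus (none); mem=20
  op17 P0: load  L5 → S/S on L5; bus BusRd; mem=80
  op18 P1: load  L1 → S/S on L1; bus BusRd; mem=10
  op19 P0: load  L3 → S/S on L3; bus (none); mem=39
  op20 P1: store L3 := 14 → I/M on L3; bus BusRdX; mem=39

state = S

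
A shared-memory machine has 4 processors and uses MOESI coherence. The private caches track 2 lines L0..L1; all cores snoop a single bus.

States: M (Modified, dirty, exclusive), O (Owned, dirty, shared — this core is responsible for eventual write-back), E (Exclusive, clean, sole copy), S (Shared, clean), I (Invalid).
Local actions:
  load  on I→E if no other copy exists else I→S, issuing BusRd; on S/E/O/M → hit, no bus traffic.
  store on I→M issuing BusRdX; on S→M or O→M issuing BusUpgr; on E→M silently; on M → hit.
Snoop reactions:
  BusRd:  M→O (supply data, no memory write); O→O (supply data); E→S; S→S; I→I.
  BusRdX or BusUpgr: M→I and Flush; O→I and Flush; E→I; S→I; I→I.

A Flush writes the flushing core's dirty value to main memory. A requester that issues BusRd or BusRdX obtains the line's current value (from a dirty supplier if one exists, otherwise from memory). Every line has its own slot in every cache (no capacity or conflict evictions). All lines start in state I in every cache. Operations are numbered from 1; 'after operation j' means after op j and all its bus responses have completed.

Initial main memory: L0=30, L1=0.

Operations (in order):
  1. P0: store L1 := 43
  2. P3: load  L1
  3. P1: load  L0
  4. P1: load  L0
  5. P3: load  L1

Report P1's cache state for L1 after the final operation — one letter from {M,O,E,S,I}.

state = I

step 1: P0: store L1 := 43  ⟶  MIII  (L1)  txn=BusRdX  M[L1]=0
step 2: P3: load  L1  ⟶  OIIS  (L1)  txn=BusRd  M[L1]=0
step 3: P1: load  L0  ⟶  IEII  (L0)  txn=BusRd  M[L0]=30
step 4: P1: load  L0  ⟶  IEII  (L0)  txn=∅  M[L0]=30
step 5: P3: load  L1  ⟶  OIIS  (L1)  txn=∅  M[L1]=0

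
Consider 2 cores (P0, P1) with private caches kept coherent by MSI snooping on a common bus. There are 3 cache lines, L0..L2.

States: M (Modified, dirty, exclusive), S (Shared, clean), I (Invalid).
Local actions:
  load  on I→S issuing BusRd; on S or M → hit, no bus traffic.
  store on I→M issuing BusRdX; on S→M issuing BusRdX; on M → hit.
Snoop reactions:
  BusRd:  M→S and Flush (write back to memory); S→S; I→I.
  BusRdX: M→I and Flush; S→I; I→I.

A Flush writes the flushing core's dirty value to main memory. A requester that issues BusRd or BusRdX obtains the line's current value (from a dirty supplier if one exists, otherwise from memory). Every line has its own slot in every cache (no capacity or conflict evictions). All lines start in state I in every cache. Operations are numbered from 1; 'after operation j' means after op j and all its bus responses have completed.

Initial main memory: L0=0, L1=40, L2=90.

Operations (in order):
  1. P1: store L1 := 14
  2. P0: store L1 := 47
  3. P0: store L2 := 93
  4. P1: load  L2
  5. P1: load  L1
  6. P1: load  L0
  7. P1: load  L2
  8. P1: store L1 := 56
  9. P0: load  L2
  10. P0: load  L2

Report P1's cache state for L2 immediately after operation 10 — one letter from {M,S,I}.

  op1 P1: store L1 := 14 → I/M on L1; bus BusRdX; mem=40
  op2 P0: store L1 := 47 → M/I on L1; bus BusRdX Flush; mem=14
  op3 P0: store L2 := 93 → M/I on L2; bus BusRdX; mem=90
  op4 P1: load  L2 → S/S on L2; bus BusRd Flush; mem=93
  op5 P1: load  L1 → S/S on L1; bus BusRd Flush; mem=47
  op6 P1: load  L0 → I/S on L0; bus BusRd; mem=0
  op7 P1: load  L2 → S/S on L2; bus (none); mem=93
  op8 P1: store L1 := 56 → I/M on L1; bus BusRdX; mem=47
  op9 P0: load  L2 → S/S on L2; bus (none); mem=93
  op10 P0: load  L2 → S/S on L2; bus (none); mem=93

state = S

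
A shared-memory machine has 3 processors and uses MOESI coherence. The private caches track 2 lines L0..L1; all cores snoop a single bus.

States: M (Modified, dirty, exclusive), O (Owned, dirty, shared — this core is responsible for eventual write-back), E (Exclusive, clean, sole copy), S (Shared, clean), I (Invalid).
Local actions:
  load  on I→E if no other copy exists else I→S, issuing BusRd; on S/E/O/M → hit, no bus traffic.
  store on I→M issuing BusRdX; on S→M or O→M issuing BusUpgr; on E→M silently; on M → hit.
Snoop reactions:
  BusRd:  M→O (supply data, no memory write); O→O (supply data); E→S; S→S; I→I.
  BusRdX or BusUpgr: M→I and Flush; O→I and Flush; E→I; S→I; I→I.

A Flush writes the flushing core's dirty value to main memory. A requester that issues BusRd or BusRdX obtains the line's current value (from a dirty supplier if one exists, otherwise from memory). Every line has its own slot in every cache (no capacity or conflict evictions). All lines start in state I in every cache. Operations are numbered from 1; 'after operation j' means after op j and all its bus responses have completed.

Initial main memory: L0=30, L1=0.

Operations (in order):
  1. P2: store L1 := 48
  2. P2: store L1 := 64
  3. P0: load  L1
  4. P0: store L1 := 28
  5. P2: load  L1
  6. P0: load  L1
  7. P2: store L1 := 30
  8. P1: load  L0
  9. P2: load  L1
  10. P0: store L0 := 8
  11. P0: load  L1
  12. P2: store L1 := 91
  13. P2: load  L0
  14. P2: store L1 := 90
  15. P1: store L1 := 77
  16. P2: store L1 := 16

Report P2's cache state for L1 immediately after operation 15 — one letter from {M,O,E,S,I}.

state = I

step 1: P2: store L1 := 48  ⟶  IIM  (L1)  txn=BusRdX  M[L1]=0
step 2: P2: store L1 := 64  ⟶  IIM  (L1)  txn=∅  M[L1]=0
step 3: P0: load  L1  ⟶  SIO  (L1)  txn=BusRd  M[L1]=0
step 4: P0: store L1 := 28  ⟶  MII  (L1)  txn=BusUpgr+Flush  M[L1]=64
step 5: P2: load  L1  ⟶  OIS  (L1)  txn=BusRd  M[L1]=64
step 6: P0: load  L1  ⟶  OIS  (L1)  txn=∅  M[L1]=64
step 7: P2: store L1 := 30  ⟶  IIM  (L1)  txn=BusUpgr+Flush  M[L1]=28
step 8: P1: load  L0  ⟶  IEI  (L0)  txn=BusRd  M[L0]=30
step 9: P2: load  L1  ⟶  IIM  (L1)  txn=∅  M[L1]=28
step 10: P0: store L0 := 8  ⟶  MII  (L0)  txn=BusRdX  M[L0]=30
step 11: P0: load  L1  ⟶  SIO  (L1)  txn=BusRd  M[L1]=28
step 12: P2: store L1 := 91  ⟶  IIM  (L1)  txn=BusUpgr  M[L1]=28
step 13: P2: load  L0  ⟶  OIS  (L0)  txn=BusRd  M[L0]=30
step 14: P2: store L1 := 90  ⟶  IIM  (L1)  txn=∅  M[L1]=28
step 15: P1: store L1 := 77  ⟶  IMI  (L1)  txn=BusRdX+Flush  M[L1]=90
step 16: P2: store L1 := 16  ⟶  IIM  (L1)  txn=BusRdX+Flush  M[L1]=77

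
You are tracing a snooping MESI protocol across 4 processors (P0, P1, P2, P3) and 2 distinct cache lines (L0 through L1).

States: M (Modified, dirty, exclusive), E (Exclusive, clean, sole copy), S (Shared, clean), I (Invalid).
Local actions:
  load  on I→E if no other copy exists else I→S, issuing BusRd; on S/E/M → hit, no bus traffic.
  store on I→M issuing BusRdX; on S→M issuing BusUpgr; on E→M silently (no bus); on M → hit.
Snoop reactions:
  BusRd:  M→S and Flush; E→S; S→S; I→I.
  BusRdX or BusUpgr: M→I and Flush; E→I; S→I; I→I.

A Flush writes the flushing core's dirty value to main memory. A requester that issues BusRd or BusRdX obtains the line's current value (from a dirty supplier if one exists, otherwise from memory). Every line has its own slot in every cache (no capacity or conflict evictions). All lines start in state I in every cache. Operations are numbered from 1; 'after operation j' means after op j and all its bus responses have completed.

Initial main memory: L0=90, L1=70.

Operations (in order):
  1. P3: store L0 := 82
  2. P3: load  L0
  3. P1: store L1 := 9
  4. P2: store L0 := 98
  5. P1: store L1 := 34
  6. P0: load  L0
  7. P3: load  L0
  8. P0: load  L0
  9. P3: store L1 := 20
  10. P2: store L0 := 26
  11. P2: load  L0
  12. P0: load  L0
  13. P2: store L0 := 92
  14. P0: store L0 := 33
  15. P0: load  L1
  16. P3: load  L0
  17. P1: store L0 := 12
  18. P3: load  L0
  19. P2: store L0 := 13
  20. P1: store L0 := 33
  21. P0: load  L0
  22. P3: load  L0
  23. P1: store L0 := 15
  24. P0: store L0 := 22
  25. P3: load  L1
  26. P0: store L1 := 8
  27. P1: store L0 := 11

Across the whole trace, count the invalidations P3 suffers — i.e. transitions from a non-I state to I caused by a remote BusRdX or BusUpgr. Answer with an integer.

  op1 P3: store L0 := 82 → I/I/I/M on L0; bus BusRdX; mem=90
  op2 P3: load  L0 → I/I/I/M on L0; bus (none); mem=90
  op3 P1: store L1 := 9 → I/M/I/I on L1; bus BusRdX; mem=70
  op4 P2: store L0 := 98 → I/I/M/I on L0; bus BusRdX Flush; mem=82
  op5 P1: store L1 := 34 → I/M/I/I on L1; bus (none); mem=70
  op6 P0: load  L0 → S/I/S/I on L0; bus BusRd Flush; mem=98
  op7 P3: load  L0 → S/I/S/S on L0; bus BusRd; mem=98
  op8 P0: load  L0 → S/I/S/S on L0; bus (none); mem=98
  op9 P3: store L1 := 20 → I/I/I/M on L1; bus BusRdX Flush; mem=34
  op10 P2: store L0 := 26 → I/I/M/I on L0; bus BusUpgr; mem=98
  op11 P2: load  L0 → I/I/M/I on L0; bus (none); mem=98
  op12 P0: load  L0 → S/I/S/I on L0; bus BusRd Flush; mem=26
  op13 P2: store L0 := 92 → I/I/M/I on L0; bus BusUpgr; mem=26
  op14 P0: store L0 := 33 → M/I/I/I on L0; bus BusRdX Flush; mem=92
  op15 P0: load  L1 → S/I/I/S on L1; bus BusRd Flush; mem=20
  op16 P3: load  L0 → S/I/I/S on L0; bus BusRd Flush; mem=33
  op17 P1: store L0 := 12 → I/M/I/I on L0; bus BusRdX; mem=33
  op18 P3: load  L0 → I/S/I/S on L0; bus BusRd Flush; mem=12
  op19 P2: store L0 := 13 → I/I/M/I on L0; bus BusRdX; mem=12
  op20 P1: store L0 := 33 → I/M/I/I on L0; bus BusRdX Flush; mem=13
  op21 P0: load  L0 → S/S/I/I on L0; bus BusRd Flush; mem=33
  op22 P3: load  L0 → S/S/I/S on L0; bus BusRd; mem=33
  op23 P1: store L0 := 15 → I/M/I/I on L0; bus BusUpgr; mem=33
  op24 P0: store L0 := 22 → M/I/I/I on L0; bus BusRdX Flush; mem=15
  op25 P3: load  L1 → S/I/I/S on L1; bus (none); mem=20
  op26 P0: store L1 := 8 → M/I/I/I on L1; bus BusUpgr; mem=20
  op27 P1: store L0 := 11 → I/M/I/I on L0; bus BusRdX Flush; mem=22

invalidations = 6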